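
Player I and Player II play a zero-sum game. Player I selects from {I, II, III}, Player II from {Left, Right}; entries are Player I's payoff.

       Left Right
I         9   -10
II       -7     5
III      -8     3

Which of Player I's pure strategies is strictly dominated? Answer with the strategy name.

III

II gives a strictly higher payoff than III against every column: -7 > -8, 5 > 3.
So III is strictly dominated and Player I never plays it.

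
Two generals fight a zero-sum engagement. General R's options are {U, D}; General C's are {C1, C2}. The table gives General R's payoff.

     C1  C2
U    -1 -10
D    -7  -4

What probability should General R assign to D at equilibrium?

Row minima: U → -10, D → -7; maximin = -7.
Column maxima: C1 → -1, C2 → -4; minimax = -4.
-7 ≠ -4, so there is no saddle point; optimal play is mixed.
Let General R play U with probability p. Expected payoff against C1: (-1)p + (-7)(1−p) = 6p − 7; against C2: (-10)p + (-4)(1−p) = −6p − 4.
Setting these equal: 6p − 7 = −6p − 4 ⇒ 12p = 3 ⇒ p = 1/4, and the value is (6)·(1/4) − 7 = -11/2.
For General C: with q = P(C1), equating U's and D's payoffs gives 9q − 10 = −3q − 4 ⇒ q = 1/2.

3/4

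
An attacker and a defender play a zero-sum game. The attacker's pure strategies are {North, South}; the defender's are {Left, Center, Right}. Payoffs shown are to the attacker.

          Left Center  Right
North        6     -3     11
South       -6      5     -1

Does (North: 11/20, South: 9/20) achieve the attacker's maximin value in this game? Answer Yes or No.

Against Left this mix gives (11/20)·6 + (9/20)·(-6) = 3/5.
Against Center this mix gives (11/20)·(-3) + (9/20)·5 = 3/5.
Against Right this mix gives (11/20)·11 + (9/20)·(-1) = 28/5.
All of the defender's active replies (Left, Center) yield 3/5, and no column does worse for the attacker. The mix makes the defender indifferent and guarantees 3/5, so it is optimal.

Yes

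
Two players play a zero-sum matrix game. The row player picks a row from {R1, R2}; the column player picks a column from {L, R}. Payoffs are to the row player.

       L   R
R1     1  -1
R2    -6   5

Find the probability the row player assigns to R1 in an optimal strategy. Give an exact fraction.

Row minima: R1 → -1, R2 → -6; maximin = -1.
Column maxima: L → 1, R → 5; minimax = 1.
-1 ≠ 1, so there is no saddle point; optimal play is mixed.
Let the row player play R1 with probability p. Expected payoff against L: 1p + (-6)(1−p) = 7p − 6; against R: (-1)p + 5(1−p) = −6p + 5.
Setting these equal: 7p − 6 = −6p + 5 ⇒ 13p = 11 ⇒ p = 11/13, and the value is (7)·(11/13) − 6 = -1/13.
For the column player: with q = P(L), equating R1's and R2's payoffs gives 2q − 1 = −11q + 5 ⇒ q = 6/13.

11/13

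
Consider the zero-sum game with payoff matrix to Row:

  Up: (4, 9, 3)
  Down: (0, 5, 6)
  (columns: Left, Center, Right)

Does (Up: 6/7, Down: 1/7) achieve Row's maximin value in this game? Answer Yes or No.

Yes

Against Left this mix gives (6/7)·4 + (1/7)·0 = 24/7.
Against Center this mix gives (6/7)·9 + (1/7)·5 = 59/7.
Against Right this mix gives (6/7)·3 + (1/7)·6 = 24/7.
All of Column's active replies (Left, Right) yield 24/7, and no column does worse for Row. The mix makes Column indifferent and guarantees 24/7, so it is optimal.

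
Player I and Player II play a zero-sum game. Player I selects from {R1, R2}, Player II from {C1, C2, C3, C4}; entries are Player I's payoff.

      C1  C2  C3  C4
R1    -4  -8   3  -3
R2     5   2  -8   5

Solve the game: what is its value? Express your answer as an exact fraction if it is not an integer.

-58/21

Row minima: R1 → -8, R2 → -8; maximin = -8.
Column maxima: C1 → 5, C2 → 2, C3 → 3, C4 → 5; minimax = 2.
-8 ≠ 2, so there is no saddle point; optimal play is mixed.
C1 is strictly dominated by C2 (it gives Player I strictly more in every row), so Player II never plays it.
C4 is strictly dominated by C2 (it gives Player I strictly more in every row), so Player II never plays it.
On the remaining 2×2 (R1, R2 vs C2, C3):
Let Player I play R1 with probability p. Expected payoff against C2: (-8)p + 2(1−p) = −10p + 2; against C3: 3p + (-8)(1−p) = 11p − 8.
Setting these equal: −10p + 2 = 11p − 8 ⇒ −21p = -10 ⇒ p = 10/21, and the value is (-10)·(10/21) + 2 = -58/21.
For Player II: with q = P(C2), equating R1's and R2's payoffs gives −11q + 3 = 10q − 8 ⇒ q = 11/21.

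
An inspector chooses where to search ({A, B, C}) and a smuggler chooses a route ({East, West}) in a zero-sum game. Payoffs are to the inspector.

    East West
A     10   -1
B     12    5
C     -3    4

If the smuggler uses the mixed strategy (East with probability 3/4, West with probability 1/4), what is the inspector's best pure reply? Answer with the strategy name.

B

Expected payoff of A: (3/4)·10 + (1/4)·(-1) = 29/4.
Expected payoff of B: (3/4)·12 + (1/4)·5 = 41/4.
Expected payoff of C: (3/4)·(-3) + (1/4)·4 = -5/4.
The largest is 41/4, so the inspector's best response is B.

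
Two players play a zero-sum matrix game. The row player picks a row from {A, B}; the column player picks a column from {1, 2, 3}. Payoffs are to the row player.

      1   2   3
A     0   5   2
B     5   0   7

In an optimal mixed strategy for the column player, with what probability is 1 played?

Row minima: A → 0, B → 0; maximin = 0.
Column maxima: 1 → 5, 2 → 5, 3 → 7; minimax = 5.
0 ≠ 5, so there is no saddle point; optimal play is mixed.
3 is strictly dominated by 1 (it gives the row player strictly more in every row), so the column player never plays it.
On the remaining 2×2 (A, B vs 1, 2):
Let the row player play A with probability p. Expected payoff against 1: 0p + 5(1−p) = −5p + 5; against 2: 5p + 0(1−p) = 5p.
Setting these equal: −5p + 5 = 5p ⇒ −10p = -5 ⇒ p = 1/2, and the value is (-5)·(1/2) + 5 = 5/2.
For the column player: with q = P(1), equating A's and B's payoffs gives −5q + 5 = 5q ⇒ q = 1/2.

1/2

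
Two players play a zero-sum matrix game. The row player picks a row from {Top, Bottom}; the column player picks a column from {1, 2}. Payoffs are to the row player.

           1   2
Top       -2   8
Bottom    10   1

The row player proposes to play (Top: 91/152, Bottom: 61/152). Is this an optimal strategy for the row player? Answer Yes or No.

No

Against 1 this mix gives (91/152)·(-2) + (61/152)·10 = 107/38.
Against 2 this mix gives (91/152)·8 + (61/152)·1 = 789/152.
The column player will play 1, holding the row player to 107/38. Shifting weight toward the row that does better against 1 would raise this floor (the equalizing mix achieves 82/19 against both 1 and 2), so the proposed strategy is not optimal.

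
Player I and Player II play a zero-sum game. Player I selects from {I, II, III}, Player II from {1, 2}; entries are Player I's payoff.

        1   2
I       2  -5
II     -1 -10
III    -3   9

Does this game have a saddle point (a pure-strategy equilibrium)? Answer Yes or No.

No

Row minima: I → -5, II → -10, III → -3; maximin = -3.
Column maxima: 1 → 2, 2 → 9; minimax = 2.
-3 ≠ 2, so no pure-strategy equilibrium exists.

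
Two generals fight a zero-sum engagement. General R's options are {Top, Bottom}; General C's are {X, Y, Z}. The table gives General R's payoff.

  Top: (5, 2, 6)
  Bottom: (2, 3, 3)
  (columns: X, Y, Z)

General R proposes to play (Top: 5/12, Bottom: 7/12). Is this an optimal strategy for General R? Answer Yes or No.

No

Against X this mix gives (5/12)·5 + (7/12)·2 = 13/4.
Against Y this mix gives (5/12)·2 + (7/12)·3 = 31/12.
Against Z this mix gives (5/12)·6 + (7/12)·3 = 17/4.
General C will play Y, holding General R to 31/12. Shifting weight toward the row that does better against Y would raise this floor (the equalizing mix achieves 11/4 against both Y and X), so the proposed strategy is not optimal.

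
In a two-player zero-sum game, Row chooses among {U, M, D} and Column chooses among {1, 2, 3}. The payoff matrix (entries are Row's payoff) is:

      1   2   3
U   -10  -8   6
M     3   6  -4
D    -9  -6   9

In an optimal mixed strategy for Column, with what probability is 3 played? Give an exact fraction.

12/25

Row minima: U → -10, M → -4, D → -9; maximin = -4.
Column maxima: 1 → 3, 2 → 6, 3 → 9; minimax = 3.
-4 ≠ 3, so there is no saddle point; optimal play is mixed.
U is strictly dominated by D, so Row never plays it.
2 is strictly dominated by 1 (it gives Row strictly more in every row), so Column never plays it.
On the remaining 2×2 (M, D vs 1, 3):
Let Row play M with probability p. Expected payoff against 1: 3p + (-9)(1−p) = 12p − 9; against 3: (-4)p + 9(1−p) = −13p + 9.
Setting these equal: 12p − 9 = −13p + 9 ⇒ 25p = 18 ⇒ p = 18/25, and the value is (12)·(18/25) − 9 = -9/25.
For Column: with q = P(1), equating M's and D's payoffs gives 7q − 4 = −18q + 9 ⇒ q = 13/25.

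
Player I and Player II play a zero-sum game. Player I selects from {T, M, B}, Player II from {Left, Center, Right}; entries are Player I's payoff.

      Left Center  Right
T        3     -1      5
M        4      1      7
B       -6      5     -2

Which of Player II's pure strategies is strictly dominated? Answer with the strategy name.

Right

Left holds Player I's payoff strictly below Right in every row: 3 < 5, 4 < 7, -6 < -2.
So Right is strictly dominated for Player II.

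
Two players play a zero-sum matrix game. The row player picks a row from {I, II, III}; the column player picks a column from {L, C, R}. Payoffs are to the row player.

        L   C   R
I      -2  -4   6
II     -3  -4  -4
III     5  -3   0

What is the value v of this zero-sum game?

Row minima: I → -4, II → -4, III → -3; maximin = -3.
Column maxima: L → 5, C → -3, R → 6; minimax = -3.
Since maximin = minimax = -3, there is a saddle point and the value is -3.

-3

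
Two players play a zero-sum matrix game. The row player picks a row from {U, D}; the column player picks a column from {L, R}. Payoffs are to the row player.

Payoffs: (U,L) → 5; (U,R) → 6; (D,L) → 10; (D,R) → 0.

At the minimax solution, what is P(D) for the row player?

Row minima: U → 5, D → 0; maximin = 5.
Column maxima: L → 10, R → 6; minimax = 6.
5 ≠ 6, so there is no saddle point; optimal play is mixed.
Let the row player play U with probability p. Expected payoff against L: 5p + 10(1−p) = −5p + 10; against R: 6p + 0(1−p) = 6p.
Setting these equal: −5p + 10 = 6p ⇒ −11p = -10 ⇒ p = 10/11, and the value is (-5)·(10/11) + 10 = 60/11.
For the column player: with q = P(L), equating U's and D's payoffs gives −q + 6 = 10q ⇒ q = 6/11.

1/11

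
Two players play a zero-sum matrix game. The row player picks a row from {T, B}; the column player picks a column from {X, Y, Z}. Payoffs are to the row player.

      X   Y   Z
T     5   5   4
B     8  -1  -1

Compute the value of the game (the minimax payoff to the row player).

4

Row minima: T → 4, B → -1; maximin = 4.
Column maxima: X → 8, Y → 5, Z → 4; minimax = 4.
Since maximin = minimax = 4, there is a saddle point and the value is 4.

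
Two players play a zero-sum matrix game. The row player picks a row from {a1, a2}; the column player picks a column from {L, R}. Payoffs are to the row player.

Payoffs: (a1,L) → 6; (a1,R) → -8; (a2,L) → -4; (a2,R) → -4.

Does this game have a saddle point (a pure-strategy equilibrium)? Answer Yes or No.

Row minima: a1 → -8, a2 → -4; maximin = -4.
Column maxima: L → 6, R → -4; minimax = -4.
maximin = minimax = -4, so a saddle point exists.

Yes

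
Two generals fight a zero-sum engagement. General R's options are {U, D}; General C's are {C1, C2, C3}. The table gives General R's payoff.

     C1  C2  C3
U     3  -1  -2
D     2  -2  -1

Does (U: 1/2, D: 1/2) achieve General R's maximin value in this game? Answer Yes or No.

Against C1 this mix gives (1/2)·3 + (1/2)·2 = 5/2.
Against C2 this mix gives (1/2)·(-1) + (1/2)·(-2) = -3/2.
Against C3 this mix gives (1/2)·(-2) + (1/2)·(-1) = -3/2.
All of General C's active replies (C2, C3) yield -3/2, and no column does worse for General R. The mix makes General C indifferent and guarantees -3/2, so it is optimal.

Yes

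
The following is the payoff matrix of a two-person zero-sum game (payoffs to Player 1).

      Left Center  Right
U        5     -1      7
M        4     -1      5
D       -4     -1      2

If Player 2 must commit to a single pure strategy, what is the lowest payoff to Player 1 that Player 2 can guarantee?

Column maxima: Left → 5, Center → -1, Right → 7.
The smallest of these is -1.

-1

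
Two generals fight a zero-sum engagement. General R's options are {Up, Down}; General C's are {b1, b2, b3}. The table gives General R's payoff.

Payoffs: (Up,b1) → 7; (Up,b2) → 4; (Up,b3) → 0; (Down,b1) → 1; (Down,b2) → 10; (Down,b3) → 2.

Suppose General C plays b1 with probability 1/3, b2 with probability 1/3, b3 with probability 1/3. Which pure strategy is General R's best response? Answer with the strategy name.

Down

Expected payoff of Up: (1/3)·7 + (1/3)·4 + (1/3)·0 = 11/3.
Expected payoff of Down: (1/3)·1 + (1/3)·10 + (1/3)·2 = 13/3.
The largest is 13/3, so General R's best response is Down.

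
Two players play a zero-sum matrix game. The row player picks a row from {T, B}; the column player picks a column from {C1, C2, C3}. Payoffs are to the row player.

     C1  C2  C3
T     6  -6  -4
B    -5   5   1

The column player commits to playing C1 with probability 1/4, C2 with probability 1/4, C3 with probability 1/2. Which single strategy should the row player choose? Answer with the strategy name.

Expected payoff of T: (1/4)·6 + (1/4)·(-6) + (1/2)·(-4) = -2.
Expected payoff of B: (1/4)·(-5) + (1/4)·5 + (1/2)·1 = 1/2.
The largest is 1/2, so the row player's best response is B.

B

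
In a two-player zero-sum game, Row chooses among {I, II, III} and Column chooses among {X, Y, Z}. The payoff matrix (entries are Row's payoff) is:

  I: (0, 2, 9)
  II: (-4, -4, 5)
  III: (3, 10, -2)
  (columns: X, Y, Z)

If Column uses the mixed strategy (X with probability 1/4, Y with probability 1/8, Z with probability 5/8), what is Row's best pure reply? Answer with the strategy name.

Expected payoff of I: (1/4)·0 + (1/8)·2 + (5/8)·9 = 47/8.
Expected payoff of II: (1/4)·(-4) + (1/8)·(-4) + (5/8)·5 = 13/8.
Expected payoff of III: (1/4)·3 + (1/8)·10 + (5/8)·(-2) = 3/4.
The largest is 47/8, so Row's best response is I.

I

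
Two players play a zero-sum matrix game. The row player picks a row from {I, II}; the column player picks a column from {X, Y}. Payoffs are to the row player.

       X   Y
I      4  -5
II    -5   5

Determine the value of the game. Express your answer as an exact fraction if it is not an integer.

Row minima: I → -5, II → -5; maximin = -5.
Column maxima: X → 4, Y → 5; minimax = 4.
-5 ≠ 4, so there is no saddle point; optimal play is mixed.
Let the row player play I with probability p. Expected payoff against X: 4p + (-5)(1−p) = 9p − 5; against Y: (-5)p + 5(1−p) = −10p + 5.
Setting these equal: 9p − 5 = −10p + 5 ⇒ 19p = 10 ⇒ p = 10/19, and the value is (9)·(10/19) − 5 = -5/19.
For the column player: with q = P(X), equating I's and II's payoffs gives 9q − 5 = −10q + 5 ⇒ q = 10/19.

-5/19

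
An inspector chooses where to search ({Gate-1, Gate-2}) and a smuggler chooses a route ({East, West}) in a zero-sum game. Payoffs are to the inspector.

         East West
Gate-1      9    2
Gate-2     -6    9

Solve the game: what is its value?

93/22

Row minima: Gate-1 → 2, Gate-2 → -6; maximin = 2.
Column maxima: East → 9, West → 9; minimax = 9.
2 ≠ 9, so there is no saddle point; optimal play is mixed.
Let the inspector play Gate-1 with probability p. Expected payoff against East: 9p + (-6)(1−p) = 15p − 6; against West: 2p + 9(1−p) = −7p + 9.
Setting these equal: 15p − 6 = −7p + 9 ⇒ 22p = 15 ⇒ p = 15/22, and the value is (15)·(15/22) − 6 = 93/22.
For the smuggler: with q = P(East), equating Gate-1's and Gate-2's payoffs gives 7q + 2 = −15q + 9 ⇒ q = 7/22.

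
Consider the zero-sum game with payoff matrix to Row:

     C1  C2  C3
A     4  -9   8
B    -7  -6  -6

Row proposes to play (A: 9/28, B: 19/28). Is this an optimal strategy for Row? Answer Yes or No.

No

Against C1 this mix gives (9/28)·4 + (19/28)·(-7) = -97/28.
Against C2 this mix gives (9/28)·(-9) + (19/28)·(-6) = -195/28.
Against C3 this mix gives (9/28)·8 + (19/28)·(-6) = -3/2.
Column will play C2, holding Row to -195/28. Shifting weight toward the row that does better against C2 would raise this floor (the equalizing mix achieves -87/14 against both C2 and C1), so the proposed strategy is not optimal.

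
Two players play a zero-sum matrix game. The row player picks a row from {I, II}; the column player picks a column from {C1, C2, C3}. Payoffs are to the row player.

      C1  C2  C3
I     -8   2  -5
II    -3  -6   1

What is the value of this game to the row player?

Row minima: I → -8, II → -6; maximin = -6.
Column maxima: C1 → -3, C2 → 2, C3 → 1; minimax = -3.
-6 ≠ -3, so there is no saddle point; optimal play is mixed.
C3 is strictly dominated by C1 (it gives the row player strictly more in every row), so the column player never plays it.
On the remaining 2×2 (I, II vs C1, C2):
Let the row player play I with probability p. Expected payoff against C1: (-8)p + (-3)(1−p) = −5p − 3; against C2: 2p + (-6)(1−p) = 8p − 6.
Setting these equal: −5p − 3 = 8p − 6 ⇒ −13p = -3 ⇒ p = 3/13, and the value is (-5)·(3/13) − 3 = -54/13.
For the column player: with q = P(C1), equating I's and II's payoffs gives −10q + 2 = 3q − 6 ⇒ q = 8/13.

-54/13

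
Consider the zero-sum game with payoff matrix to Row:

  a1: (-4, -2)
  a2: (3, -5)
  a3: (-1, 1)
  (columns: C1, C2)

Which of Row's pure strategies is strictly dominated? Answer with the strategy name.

a1

a3 gives a strictly higher payoff than a1 against every column: -1 > -4, 1 > -2.
So a1 is strictly dominated and Row never plays it.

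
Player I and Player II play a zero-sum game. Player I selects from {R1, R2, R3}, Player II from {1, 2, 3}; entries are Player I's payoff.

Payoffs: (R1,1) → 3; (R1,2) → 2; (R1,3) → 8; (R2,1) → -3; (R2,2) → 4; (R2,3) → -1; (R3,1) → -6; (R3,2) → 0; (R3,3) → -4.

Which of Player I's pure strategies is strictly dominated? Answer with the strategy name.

R3

R1 gives a strictly higher payoff than R3 against every column: 3 > -6, 2 > 0, 8 > -4.
So R3 is strictly dominated and Player I never plays it.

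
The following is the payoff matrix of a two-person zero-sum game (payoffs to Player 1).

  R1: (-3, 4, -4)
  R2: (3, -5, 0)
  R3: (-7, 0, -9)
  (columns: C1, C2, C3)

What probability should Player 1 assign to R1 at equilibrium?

Row minima: R1 → -4, R2 → -5, R3 → -9; maximin = -4.
Column maxima: C1 → 3, C2 → 4, C3 → 0; minimax = 0.
-4 ≠ 0, so there is no saddle point; optimal play is mixed.
R3 is strictly dominated by R1, so Player 1 never plays it.
C1 is strictly dominated by C3 (it gives Player 1 strictly more in every row), so Player 2 never plays it.
On the remaining 2×2 (R1, R2 vs C2, C3):
Let Player 1 play R1 with probability p. Expected payoff against C2: 4p + (-5)(1−p) = 9p − 5; against C3: (-4)p + 0(1−p) = −4p.
Setting these equal: 9p − 5 = −4p ⇒ 13p = 5 ⇒ p = 5/13, and the value is (9)·(5/13) − 5 = -20/13.
For Player 2: with q = P(C2), equating R1's and R2's payoffs gives 8q − 4 = −5q ⇒ q = 4/13.

5/13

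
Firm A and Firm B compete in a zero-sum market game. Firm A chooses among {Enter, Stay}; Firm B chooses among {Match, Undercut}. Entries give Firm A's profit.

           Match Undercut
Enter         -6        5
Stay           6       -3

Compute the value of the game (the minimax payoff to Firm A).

Row minima: Enter → -6, Stay → -3; maximin = -3.
Column maxima: Match → 6, Undercut → 5; minimax = 5.
-3 ≠ 5, so there is no saddle point; optimal play is mixed.
Let Firm A play Enter with probability p. Expected payoff against Match: (-6)p + 6(1−p) = −12p + 6; against Undercut: 5p + (-3)(1−p) = 8p − 3.
Setting these equal: −12p + 6 = 8p − 3 ⇒ −20p = -9 ⇒ p = 9/20, and the value is (-12)·(9/20) + 6 = 3/5.
For Firm B: with q = P(Match), equating Enter's and Stay's payoffs gives −11q + 5 = 9q − 3 ⇒ q = 2/5.

3/5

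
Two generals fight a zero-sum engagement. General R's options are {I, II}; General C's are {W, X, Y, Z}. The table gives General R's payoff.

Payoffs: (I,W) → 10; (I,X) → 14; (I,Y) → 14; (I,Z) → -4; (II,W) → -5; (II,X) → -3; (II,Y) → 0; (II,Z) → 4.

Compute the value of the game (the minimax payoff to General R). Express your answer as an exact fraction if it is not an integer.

20/23

Row minima: I → -4, II → -5; maximin = -4.
Column maxima: W → 10, X → 14, Y → 14, Z → 4; minimax = 4.
-4 ≠ 4, so there is no saddle point; optimal play is mixed.
X is strictly dominated by W (it gives General R strictly more in every row), so General C never plays it.
Y is strictly dominated by W (it gives General R strictly more in every row), so General C never plays it.
On the remaining 2×2 (I, II vs W, Z):
Let General R play I with probability p. Expected payoff against W: 10p + (-5)(1−p) = 15p − 5; against Z: (-4)p + 4(1−p) = −8p + 4.
Setting these equal: 15p − 5 = −8p + 4 ⇒ 23p = 9 ⇒ p = 9/23, and the value is (15)·(9/23) − 5 = 20/23.
For General C: with q = P(W), equating I's and II's payoffs gives 14q − 4 = −9q + 4 ⇒ q = 8/23.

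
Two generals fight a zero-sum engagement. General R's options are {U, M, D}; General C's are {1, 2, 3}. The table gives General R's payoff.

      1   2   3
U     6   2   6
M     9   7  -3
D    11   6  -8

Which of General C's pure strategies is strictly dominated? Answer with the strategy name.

2 holds General R's payoff strictly below 1 in every row: 2 < 6, 7 < 9, 6 < 11.
So 1 is strictly dominated for General C.

1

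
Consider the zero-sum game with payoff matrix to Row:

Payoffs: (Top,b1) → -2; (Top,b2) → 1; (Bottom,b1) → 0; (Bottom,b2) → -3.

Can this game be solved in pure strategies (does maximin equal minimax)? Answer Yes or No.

Row minima: Top → -2, Bottom → -3; maximin = -2.
Column maxima: b1 → 0, b2 → 1; minimax = 0.
-2 ≠ 0, so no pure-strategy equilibrium exists.

No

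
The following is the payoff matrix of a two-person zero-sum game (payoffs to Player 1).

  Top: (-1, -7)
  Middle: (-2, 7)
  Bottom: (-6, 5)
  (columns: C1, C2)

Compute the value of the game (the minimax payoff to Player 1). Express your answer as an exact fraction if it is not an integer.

Row minima: Top → -7, Middle → -2, Bottom → -6; maximin = -2.
Column maxima: C1 → -1, C2 → 7; minimax = -1.
-2 ≠ -1, so there is no saddle point; optimal play is mixed.
Bottom is strictly dominated by Middle, so Player 1 never plays it.
On the remaining 2×2 (Top, Middle vs C1, C2):
Let Player 1 play Top with probability p. Expected payoff against C1: (-1)p + (-2)(1−p) = p − 2; against C2: (-7)p + 7(1−p) = −14p + 7.
Setting these equal: p − 2 = −14p + 7 ⇒ 15p = 9 ⇒ p = 3/5, and the value is (1)·(3/5) − 2 = -7/5.
For Player 2: with q = P(C1), equating Top's and Middle's payoffs gives 6q − 7 = −9q + 7 ⇒ q = 14/15.

-7/5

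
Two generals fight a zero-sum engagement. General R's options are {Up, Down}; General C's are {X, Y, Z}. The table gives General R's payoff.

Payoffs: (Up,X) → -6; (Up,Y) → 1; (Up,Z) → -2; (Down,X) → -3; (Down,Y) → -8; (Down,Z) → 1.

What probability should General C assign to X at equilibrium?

Row minima: Up → -6, Down → -8; maximin = -6.
Column maxima: X → -3, Y → 1, Z → 1; minimax = -3.
-6 ≠ -3, so there is no saddle point; optimal play is mixed.
Z is strictly dominated by X (it gives General R strictly more in every row), so General C never plays it.
On the remaining 2×2 (Up, Down vs X, Y):
Let General R play Up with probability p. Expected payoff against X: (-6)p + (-3)(1−p) = −3p − 3; against Y: 1p + (-8)(1−p) = 9p − 8.
Setting these equal: −3p − 3 = 9p − 8 ⇒ −12p = -5 ⇒ p = 5/12, and the value is (-3)·(5/12) − 3 = -17/4.
For General C: with q = P(X), equating Up's and Down's payoffs gives −7q + 1 = 5q − 8 ⇒ q = 3/4.

3/4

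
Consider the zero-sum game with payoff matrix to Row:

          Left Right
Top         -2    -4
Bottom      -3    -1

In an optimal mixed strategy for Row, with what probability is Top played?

Row minima: Top → -4, Bottom → -3; maximin = -3.
Column maxima: Left → -2, Right → -1; minimax = -2.
-3 ≠ -2, so there is no saddle point; optimal play is mixed.
Let Row play Top with probability p. Expected payoff against Left: (-2)p + (-3)(1−p) = p − 3; against Right: (-4)p + (-1)(1−p) = −3p − 1.
Setting these equal: p − 3 = −3p − 1 ⇒ 4p = 2 ⇒ p = 1/2, and the value is (1)·(1/2) − 3 = -5/2.
For Column: with q = P(Left), equating Top's and Bottom's payoffs gives 2q − 4 = −2q − 1 ⇒ q = 3/4.

1/2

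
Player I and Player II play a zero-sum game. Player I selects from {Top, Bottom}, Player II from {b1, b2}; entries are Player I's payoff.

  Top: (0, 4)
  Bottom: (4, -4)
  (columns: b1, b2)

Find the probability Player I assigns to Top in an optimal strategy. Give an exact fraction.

2/3

Row minima: Top → 0, Bottom → -4; maximin = 0.
Column maxima: b1 → 4, b2 → 4; minimax = 4.
0 ≠ 4, so there is no saddle point; optimal play is mixed.
Let Player I play Top with probability p. Expected payoff against b1: 0p + 4(1−p) = −4p + 4; against b2: 4p + (-4)(1−p) = 8p − 4.
Setting these equal: −4p + 4 = 8p − 4 ⇒ −12p = -8 ⇒ p = 2/3, and the value is (-4)·(2/3) + 4 = 4/3.
For Player II: with q = P(b1), equating Top's and Bottom's payoffs gives −4q + 4 = 8q − 4 ⇒ q = 2/3.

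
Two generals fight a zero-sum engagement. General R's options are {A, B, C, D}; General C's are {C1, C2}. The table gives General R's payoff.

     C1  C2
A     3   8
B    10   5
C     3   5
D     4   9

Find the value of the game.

Row minima: A → 3, B → 5, C → 3, D → 4; maximin = 5.
Column maxima: C1 → 10, C2 → 9; minimax = 9.
5 ≠ 9, so there is no saddle point; optimal play is mixed.
A is strictly dominated by D, so General R never plays it.
C is strictly dominated by D, so General R never plays it.
On the remaining 2×2 (B, D vs C1, C2):
Let General R play B with probability p. Expected payoff against C1: 10p + 4(1−p) = 6p + 4; against C2: 5p + 9(1−p) = −4p + 9.
Setting these equal: 6p + 4 = −4p + 9 ⇒ 10p = 5 ⇒ p = 1/2, and the value is (6)·(1/2) + 4 = 7.
For General C: with q = P(C1), equating B's and D's payoffs gives 5q + 5 = −5q + 9 ⇒ q = 2/5.

7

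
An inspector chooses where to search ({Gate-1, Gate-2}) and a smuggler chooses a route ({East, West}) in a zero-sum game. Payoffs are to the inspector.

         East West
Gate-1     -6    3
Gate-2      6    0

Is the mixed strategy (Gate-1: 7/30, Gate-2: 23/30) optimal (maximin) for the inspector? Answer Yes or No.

No

Against East this mix gives (7/30)·(-6) + (23/30)·6 = 16/5.
Against West this mix gives (7/30)·3 + (23/30)·0 = 7/10.
The smuggler will play West, holding the inspector to 7/10. Shifting weight toward the row that does better against West would raise this floor (the equalizing mix achieves 6/5 against both West and East), so the proposed strategy is not optimal.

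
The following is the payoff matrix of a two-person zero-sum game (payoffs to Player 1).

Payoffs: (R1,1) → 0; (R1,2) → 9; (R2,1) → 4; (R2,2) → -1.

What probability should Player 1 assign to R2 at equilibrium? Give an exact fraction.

Row minima: R1 → 0, R2 → -1; maximin = 0.
Column maxima: 1 → 4, 2 → 9; minimax = 4.
0 ≠ 4, so there is no saddle point; optimal play is mixed.
Let Player 1 play R1 with probability p. Expected payoff against 1: 0p + 4(1−p) = −4p + 4; against 2: 9p + (-1)(1−p) = 10p − 1.
Setting these equal: −4p + 4 = 10p − 1 ⇒ −14p = -5 ⇒ p = 5/14, and the value is (-4)·(5/14) + 4 = 18/7.
For Player 2: with q = P(1), equating R1's and R2's payoffs gives −9q + 9 = 5q − 1 ⇒ q = 5/7.

9/14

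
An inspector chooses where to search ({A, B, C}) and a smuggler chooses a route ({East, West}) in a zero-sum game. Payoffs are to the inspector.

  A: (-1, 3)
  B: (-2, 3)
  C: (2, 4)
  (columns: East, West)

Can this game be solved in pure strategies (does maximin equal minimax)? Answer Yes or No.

Yes

Row minima: A → -1, B → -2, C → 2; maximin = 2.
Column maxima: East → 2, West → 4; minimax = 2.
maximin = minimax = 2, so a saddle point exists.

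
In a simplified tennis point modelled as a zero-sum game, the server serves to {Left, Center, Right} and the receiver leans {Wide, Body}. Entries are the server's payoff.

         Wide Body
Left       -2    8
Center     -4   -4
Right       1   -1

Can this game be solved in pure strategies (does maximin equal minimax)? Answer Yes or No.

Row minima: Left → -2, Center → -4, Right → -1; maximin = -1.
Column maxima: Wide → 1, Body → 8; minimax = 1.
-1 ≠ 1, so no pure-strategy equilibrium exists.

No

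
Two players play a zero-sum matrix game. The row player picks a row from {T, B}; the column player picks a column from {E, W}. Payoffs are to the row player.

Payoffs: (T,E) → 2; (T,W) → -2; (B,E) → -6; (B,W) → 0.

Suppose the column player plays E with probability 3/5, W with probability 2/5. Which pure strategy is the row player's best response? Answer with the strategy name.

T

Expected payoff of T: (3/5)·2 + (2/5)·(-2) = 2/5.
Expected payoff of B: (3/5)·(-6) + (2/5)·0 = -18/5.
The largest is 2/5, so the row player's best response is T.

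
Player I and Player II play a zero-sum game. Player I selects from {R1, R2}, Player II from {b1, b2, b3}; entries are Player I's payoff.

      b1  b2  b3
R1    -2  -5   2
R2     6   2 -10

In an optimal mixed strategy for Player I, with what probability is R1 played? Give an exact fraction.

Row minima: R1 → -5, R2 → -10; maximin = -5.
Column maxima: b1 → 6, b2 → 2, b3 → 2; minimax = 2.
-5 ≠ 2, so there is no saddle point; optimal play is mixed.
b1 is strictly dominated by b2 (it gives Player I strictly more in every row), so Player II never plays it.
On the remaining 2×2 (R1, R2 vs b2, b3):
Let Player I play R1 with probability p. Expected payoff against b2: (-5)p + 2(1−p) = −7p + 2; against b3: 2p + (-10)(1−p) = 12p − 10.
Setting these equal: −7p + 2 = 12p − 10 ⇒ −19p = -12 ⇒ p = 12/19, and the value is (-7)·(12/19) + 2 = -46/19.
For Player II: with q = P(b2), equating R1's and R2's payoffs gives −7q + 2 = 12q − 10 ⇒ q = 12/19.

12/19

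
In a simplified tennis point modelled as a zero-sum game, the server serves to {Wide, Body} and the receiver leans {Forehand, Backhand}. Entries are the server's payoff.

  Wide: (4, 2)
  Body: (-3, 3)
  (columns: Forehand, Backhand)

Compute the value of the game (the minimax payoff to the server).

Row minima: Wide → 2, Body → -3; maximin = 2.
Column maxima: Forehand → 4, Backhand → 3; minimax = 3.
2 ≠ 3, so there is no saddle point; optimal play is mixed.
Let the server play Wide with probability p. Expected payoff against Forehand: 4p + (-3)(1−p) = 7p − 3; against Backhand: 2p + 3(1−p) = −p + 3.
Setting these equal: 7p − 3 = −p + 3 ⇒ 8p = 6 ⇒ p = 3/4, and the value is (7)·(3/4) − 3 = 9/4.
For the receiver: with q = P(Forehand), equating Wide's and Body's payoffs gives 2q + 2 = −6q + 3 ⇒ q = 1/8.

9/4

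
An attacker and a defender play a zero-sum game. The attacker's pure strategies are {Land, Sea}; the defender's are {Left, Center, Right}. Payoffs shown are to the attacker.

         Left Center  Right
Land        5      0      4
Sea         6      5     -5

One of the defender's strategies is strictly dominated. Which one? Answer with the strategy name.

Left

Center holds the attacker's payoff strictly below Left in every row: 0 < 5, 5 < 6.
So Left is strictly dominated for the defender.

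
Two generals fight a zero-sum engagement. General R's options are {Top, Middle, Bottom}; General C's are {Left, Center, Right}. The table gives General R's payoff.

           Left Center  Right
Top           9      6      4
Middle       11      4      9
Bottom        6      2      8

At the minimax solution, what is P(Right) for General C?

Row minima: Top → 4, Middle → 4, Bottom → 2; maximin = 4.
Column maxima: Left → 11, Center → 6, Right → 9; minimax = 6.
4 ≠ 6, so there is no saddle point; optimal play is mixed.
Bottom is strictly dominated by Middle, so General R never plays it.
Left is strictly dominated by Center (it gives General R strictly more in every row), so General C never plays it.
On the remaining 2×2 (Top, Middle vs Center, Right):
Let General R play Top with probability p. Expected payoff against Center: 6p + 4(1−p) = 2p + 4; against Right: 4p + 9(1−p) = −5p + 9.
Setting these equal: 2p + 4 = −5p + 9 ⇒ 7p = 5 ⇒ p = 5/7, and the value is (2)·(5/7) + 4 = 38/7.
For General C: with q = P(Center), equating Top's and Middle's payoffs gives 2q + 4 = −5q + 9 ⇒ q = 5/7.

2/7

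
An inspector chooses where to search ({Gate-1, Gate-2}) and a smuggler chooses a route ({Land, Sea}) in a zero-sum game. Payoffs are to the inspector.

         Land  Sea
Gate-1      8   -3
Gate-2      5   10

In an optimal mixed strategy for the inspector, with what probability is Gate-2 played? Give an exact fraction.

Row minima: Gate-1 → -3, Gate-2 → 5; maximin = 5.
Column maxima: Land → 8, Sea → 10; minimax = 8.
5 ≠ 8, so there is no saddle point; optimal play is mixed.
Let the inspector play Gate-1 with probability p. Expected payoff against Land: 8p + 5(1−p) = 3p + 5; against Sea: (-3)p + 10(1−p) = −13p + 10.
Setting these equal: 3p + 5 = −13p + 10 ⇒ 16p = 5 ⇒ p = 5/16, and the value is (3)·(5/16) + 5 = 95/16.
For the smuggler: with q = P(Land), equating Gate-1's and Gate-2's payoffs gives 11q − 3 = −5q + 10 ⇒ q = 13/16.

11/16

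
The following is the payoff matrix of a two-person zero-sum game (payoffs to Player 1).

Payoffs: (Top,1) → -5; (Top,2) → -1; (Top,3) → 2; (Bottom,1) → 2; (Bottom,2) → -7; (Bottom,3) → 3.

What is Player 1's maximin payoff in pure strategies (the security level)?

Row minima: Top → -5, Bottom → -7.
The best of these is -5.

-5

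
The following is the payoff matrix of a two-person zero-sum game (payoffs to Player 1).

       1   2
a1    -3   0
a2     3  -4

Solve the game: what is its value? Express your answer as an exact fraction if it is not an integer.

Row minima: a1 → -3, a2 → -4; maximin = -3.
Column maxima: 1 → 3, 2 → 0; minimax = 0.
-3 ≠ 0, so there is no saddle point; optimal play is mixed.
Let Player 1 play a1 with probability p. Expected payoff against 1: (-3)p + 3(1−p) = −6p + 3; against 2: 0p + (-4)(1−p) = 4p − 4.
Setting these equal: −6p + 3 = 4p − 4 ⇒ −10p = -7 ⇒ p = 7/10, and the value is (-6)·(7/10) + 3 = -6/5.
For Player 2: with q = P(1), equating a1's and a2's payoffs gives −3q = 7q − 4 ⇒ q = 2/5.

-6/5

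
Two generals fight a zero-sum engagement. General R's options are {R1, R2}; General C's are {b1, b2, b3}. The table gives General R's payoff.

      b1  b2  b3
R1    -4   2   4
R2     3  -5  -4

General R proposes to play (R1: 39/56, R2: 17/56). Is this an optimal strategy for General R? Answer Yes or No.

Against b1 this mix gives (39/56)·(-4) + (17/56)·3 = -15/8.
Against b2 this mix gives (39/56)·2 + (17/56)·(-5) = -1/8.
Against b3 this mix gives (39/56)·4 + (17/56)·(-4) = 11/7.
General C will play b1, holding General R to -15/8. Shifting weight toward the row that does better against b1 would raise this floor (the equalizing mix achieves -1 against both b1 and b2), so the proposed strategy is not optimal.

No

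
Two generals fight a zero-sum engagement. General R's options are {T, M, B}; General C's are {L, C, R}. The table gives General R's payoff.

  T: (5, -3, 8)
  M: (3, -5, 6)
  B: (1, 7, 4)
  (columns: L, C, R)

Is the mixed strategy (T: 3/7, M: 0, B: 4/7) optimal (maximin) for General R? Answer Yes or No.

Against L this mix gives (3/7)·5 + (4/7)·1 = 19/7.
Against C this mix gives (3/7)·(-3) + (4/7)·7 = 19/7.
Against R this mix gives (3/7)·8 + (4/7)·4 = 40/7.
All of General C's active replies (L, C) yield 19/7, and no column does worse for General R. The mix makes General C indifferent and guarantees 19/7, so it is optimal.

Yes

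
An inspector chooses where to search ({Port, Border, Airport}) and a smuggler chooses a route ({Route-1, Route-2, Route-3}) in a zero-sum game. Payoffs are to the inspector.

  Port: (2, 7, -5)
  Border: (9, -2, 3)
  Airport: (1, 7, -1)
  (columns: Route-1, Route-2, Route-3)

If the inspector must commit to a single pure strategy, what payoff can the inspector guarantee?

-1

Row minima: Port → -5, Border → -2, Airport → -1.
The best of these is -1.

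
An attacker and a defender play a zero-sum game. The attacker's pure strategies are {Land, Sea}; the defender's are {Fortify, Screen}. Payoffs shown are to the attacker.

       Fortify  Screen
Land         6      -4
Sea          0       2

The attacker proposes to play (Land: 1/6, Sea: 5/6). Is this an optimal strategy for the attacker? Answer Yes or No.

Against Fortify this mix gives (1/6)·6 + (5/6)·0 = 1.
Against Screen this mix gives (1/6)·(-4) + (5/6)·2 = 1.
All of the defender's active replies (Fortify, Screen) yield 1, and no column does worse for the attacker. The mix makes the defender indifferent and guarantees 1, so it is optimal.

Yes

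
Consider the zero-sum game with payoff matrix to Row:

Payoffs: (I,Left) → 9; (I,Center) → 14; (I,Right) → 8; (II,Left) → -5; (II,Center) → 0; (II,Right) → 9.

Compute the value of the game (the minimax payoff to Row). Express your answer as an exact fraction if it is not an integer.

121/15

Row minima: I → 8, II → -5; maximin = 8.
Column maxima: Left → 9, Center → 14, Right → 9; minimax = 9.
8 ≠ 9, so there is no saddle point; optimal play is mixed.
Center is strictly dominated by Left (it gives Row strictly more in every row), so Column never plays it.
On the remaining 2×2 (I, II vs Left, Right):
Let Row play I with probability p. Expected payoff against Left: 9p + (-5)(1−p) = 14p − 5; against Right: 8p + 9(1−p) = −p + 9.
Setting these equal: 14p − 5 = −p + 9 ⇒ 15p = 14 ⇒ p = 14/15, and the value is (14)·(14/15) − 5 = 121/15.
For Column: with q = P(Left), equating I's and II's payoffs gives q + 8 = −14q + 9 ⇒ q = 1/15.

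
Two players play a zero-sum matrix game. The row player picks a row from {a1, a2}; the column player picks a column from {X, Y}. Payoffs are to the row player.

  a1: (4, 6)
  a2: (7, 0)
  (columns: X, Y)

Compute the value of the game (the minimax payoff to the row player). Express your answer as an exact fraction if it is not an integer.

Row minima: a1 → 4, a2 → 0; maximin = 4.
Column maxima: X → 7, Y → 6; minimax = 6.
4 ≠ 6, so there is no saddle point; optimal play is mixed.
Let the row player play a1 with probability p. Expected payoff against X: 4p + 7(1−p) = −3p + 7; against Y: 6p + 0(1−p) = 6p.
Setting these equal: −3p + 7 = 6p ⇒ −9p = -7 ⇒ p = 7/9, and the value is (-3)·(7/9) + 7 = 14/3.
For the column player: with q = P(X), equating a1's and a2's payoffs gives −2q + 6 = 7q ⇒ q = 2/3.

14/3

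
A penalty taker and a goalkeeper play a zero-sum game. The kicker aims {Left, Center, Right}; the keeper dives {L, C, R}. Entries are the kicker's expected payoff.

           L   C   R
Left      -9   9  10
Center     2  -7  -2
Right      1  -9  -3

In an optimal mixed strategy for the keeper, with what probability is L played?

Row minima: Left → -9, Center → -7, Right → -9; maximin = -7.
Column maxima: L → 2, C → 9, R → 10; minimax = 2.
-7 ≠ 2, so there is no saddle point; optimal play is mixed.
Right is strictly dominated by Center, so the kicker never plays it.
R is strictly dominated by C (it gives the kicker strictly more in every row), so the keeper never plays it.
On the remaining 2×2 (Left, Center vs L, C):
Let the kicker play Left with probability p. Expected payoff against L: (-9)p + 2(1−p) = −11p + 2; against C: 9p + (-7)(1−p) = 16p − 7.
Setting these equal: −11p + 2 = 16p − 7 ⇒ −27p = -9 ⇒ p = 1/3, and the value is (-11)·(1/3) + 2 = -5/3.
For the keeper: with q = P(L), equating Left's and Center's payoffs gives −18q + 9 = 9q − 7 ⇒ q = 16/27.

16/27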